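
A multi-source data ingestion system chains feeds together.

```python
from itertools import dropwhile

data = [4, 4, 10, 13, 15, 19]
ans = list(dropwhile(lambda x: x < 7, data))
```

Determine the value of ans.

Step 1: dropwhile drops elements while < 7:
  4 < 7: dropped
  4 < 7: dropped
  10: kept (dropping stopped)
Step 2: Remaining elements kept regardless of condition.
Therefore ans = [10, 13, 15, 19].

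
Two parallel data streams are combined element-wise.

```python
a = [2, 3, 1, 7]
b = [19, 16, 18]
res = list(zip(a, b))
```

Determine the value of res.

Step 1: zip stops at shortest (len(a)=4, len(b)=3):
  Index 0: (2, 19)
  Index 1: (3, 16)
  Index 2: (1, 18)
Step 2: Last element of a (7) has no pair, dropped.
Therefore res = [(2, 19), (3, 16), (1, 18)].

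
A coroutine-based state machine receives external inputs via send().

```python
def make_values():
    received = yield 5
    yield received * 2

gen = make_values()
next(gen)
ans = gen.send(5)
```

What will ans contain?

Step 1: next(gen) advances to first yield, producing 5.
Step 2: send(5) resumes, received = 5.
Step 3: yield received * 2 = 5 * 2 = 10.
Therefore ans = 10.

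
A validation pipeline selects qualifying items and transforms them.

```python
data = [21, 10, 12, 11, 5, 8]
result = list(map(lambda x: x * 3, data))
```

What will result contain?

Step 1: Apply lambda x: x * 3 to each element:
  21 -> 63
  10 -> 30
  12 -> 36
  11 -> 33
  5 -> 15
  8 -> 24
Therefore result = [63, 30, 36, 33, 15, 24].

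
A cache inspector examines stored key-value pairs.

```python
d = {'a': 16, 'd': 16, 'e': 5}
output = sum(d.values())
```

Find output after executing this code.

Step 1: d.values() = [16, 16, 5].
Step 2: sum = 37.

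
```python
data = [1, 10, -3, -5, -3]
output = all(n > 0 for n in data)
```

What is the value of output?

Step 1: Check n > 0 for each element in [1, 10, -3, -5, -3]:
  1 > 0: True
  10 > 0: True
  -3 > 0: False
  -5 > 0: False
  -3 > 0: False
Step 2: all() returns False.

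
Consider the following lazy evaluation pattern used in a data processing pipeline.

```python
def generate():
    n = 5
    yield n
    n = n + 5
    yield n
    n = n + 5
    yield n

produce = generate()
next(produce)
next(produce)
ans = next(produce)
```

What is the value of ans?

Step 1: Trace through generator execution:
  Yield 1: n starts at 5, yield 5
  Yield 2: n = 5 + 5 = 10, yield 10
  Yield 3: n = 10 + 5 = 15, yield 15
Step 2: First next() gets 5, second next() gets the second value, third next() yields 15.
Therefore ans = 15.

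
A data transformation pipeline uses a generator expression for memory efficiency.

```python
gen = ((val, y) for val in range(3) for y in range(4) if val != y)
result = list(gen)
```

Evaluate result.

Step 1: Nested generator over range(3) x range(4) where val != y:
  (0, 0): excluded (val == y)
  (0, 1): included
  (0, 2): included
  (0, 3): included
  (1, 0): included
  (1, 1): excluded (val == y)
  (1, 2): included
  (1, 3): included
  (2, 0): included
  (2, 1): included
  (2, 2): excluded (val == y)
  (2, 3): included
Therefore result = [(0, 1), (0, 2), (0, 3), (1, 0), (1, 2), (1, 3), (2, 0), (2, 1), (2, 3)].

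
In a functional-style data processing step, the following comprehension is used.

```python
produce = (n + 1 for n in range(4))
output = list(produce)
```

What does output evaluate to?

Step 1: For each n in range(4), compute n+1:
  n=0: 0+1 = 1
  n=1: 1+1 = 2
  n=2: 2+1 = 3
  n=3: 3+1 = 4
Therefore output = [1, 2, 3, 4].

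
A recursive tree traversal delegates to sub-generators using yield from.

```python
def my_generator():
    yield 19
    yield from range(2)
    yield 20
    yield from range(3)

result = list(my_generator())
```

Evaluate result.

Step 1: Trace yields in order:
  yield 19
  yield 0
  yield 1
  yield 20
  yield 0
  yield 1
  yield 2
Therefore result = [19, 0, 1, 20, 0, 1, 2].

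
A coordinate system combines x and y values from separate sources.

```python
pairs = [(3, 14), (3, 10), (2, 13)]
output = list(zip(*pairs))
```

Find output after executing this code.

Step 1: zip(*pairs) transposes: unzips [(3, 14), (3, 10), (2, 13)] into separate sequences.
Step 2: First elements: (3, 3, 2), second elements: (14, 10, 13).
Therefore output = [(3, 3, 2), (14, 10, 13)].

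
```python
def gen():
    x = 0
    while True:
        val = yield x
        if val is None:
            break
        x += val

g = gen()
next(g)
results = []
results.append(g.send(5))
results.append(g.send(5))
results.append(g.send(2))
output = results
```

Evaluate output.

Step 1: next(g) -> yield 0.
Step 2: send(5) -> x = 5, yield 5.
Step 3: send(5) -> x = 10, yield 10.
Step 4: send(2) -> x = 12, yield 12.
Therefore output = [5, 10, 12].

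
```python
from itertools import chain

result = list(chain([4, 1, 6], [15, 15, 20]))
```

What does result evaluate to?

Step 1: chain() concatenates iterables: [4, 1, 6] + [15, 15, 20].
Therefore result = [4, 1, 6, 15, 15, 20].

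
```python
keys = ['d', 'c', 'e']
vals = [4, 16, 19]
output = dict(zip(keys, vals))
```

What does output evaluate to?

Step 1: zip pairs keys with values:
  'd' -> 4
  'c' -> 16
  'e' -> 19
Therefore output = {'d': 4, 'c': 16, 'e': 19}.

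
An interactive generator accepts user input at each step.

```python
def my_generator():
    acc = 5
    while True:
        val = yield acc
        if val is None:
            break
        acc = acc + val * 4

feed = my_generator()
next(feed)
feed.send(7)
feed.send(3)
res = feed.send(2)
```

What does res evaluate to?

Step 1: next() -> yield acc=5.
Step 2: send(7) -> val=7, acc = 5 + 7*4 = 33, yield 33.
Step 3: send(3) -> val=3, acc = 33 + 3*4 = 45, yield 45.
Step 4: send(2) -> val=2, acc = 45 + 2*4 = 53, yield 53.
Therefore res = 53.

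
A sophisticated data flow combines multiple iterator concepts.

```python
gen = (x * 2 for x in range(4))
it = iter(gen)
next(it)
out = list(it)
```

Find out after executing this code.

Step 1: Generator produces [0, 2, 4, 6].
Step 2: next(it) consumes first element (0).
Step 3: list(it) collects remaining: [2, 4, 6].
Therefore out = [2, 4, 6].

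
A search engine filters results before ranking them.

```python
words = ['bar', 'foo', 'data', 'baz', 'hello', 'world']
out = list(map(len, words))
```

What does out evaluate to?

Step 1: Map len() to each word:
  'bar' -> 3
  'foo' -> 3
  'data' -> 4
  'baz' -> 3
  'hello' -> 5
  'world' -> 5
Therefore out = [3, 3, 4, 3, 5, 5].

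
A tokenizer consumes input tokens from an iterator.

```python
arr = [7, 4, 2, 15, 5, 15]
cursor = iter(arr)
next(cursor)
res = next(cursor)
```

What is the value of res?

Step 1: Create iterator over [7, 4, 2, 15, 5, 15].
Step 2: next() consumes 7.
Step 3: next() returns 4.
Therefore res = 4.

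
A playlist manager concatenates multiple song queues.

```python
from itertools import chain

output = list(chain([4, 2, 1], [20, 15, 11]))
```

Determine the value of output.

Step 1: chain() concatenates iterables: [4, 2, 1] + [20, 15, 11].
Therefore output = [4, 2, 1, 20, 15, 11].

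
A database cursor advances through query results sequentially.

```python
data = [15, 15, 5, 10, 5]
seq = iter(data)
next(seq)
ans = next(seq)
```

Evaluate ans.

Step 1: Create iterator over [15, 15, 5, 10, 5].
Step 2: next() consumes 15.
Step 3: next() returns 15.
Therefore ans = 15.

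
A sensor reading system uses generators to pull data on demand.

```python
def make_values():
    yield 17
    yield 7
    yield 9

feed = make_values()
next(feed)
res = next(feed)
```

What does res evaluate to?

Step 1: make_values() creates a generator.
Step 2: next(feed) yields 17 (consumed and discarded).
Step 3: next(feed) yields 7, assigned to res.
Therefore res = 7.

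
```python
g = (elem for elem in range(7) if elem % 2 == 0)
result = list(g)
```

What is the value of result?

Step 1: Filter range(7) keeping only even values:
  elem=0: even, included
  elem=1: odd, excluded
  elem=2: even, included
  elem=3: odd, excluded
  elem=4: even, included
  elem=5: odd, excluded
  elem=6: even, included
Therefore result = [0, 2, 4, 6].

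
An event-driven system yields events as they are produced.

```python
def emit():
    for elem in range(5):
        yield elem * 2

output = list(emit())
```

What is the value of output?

Step 1: For each elem in range(5), yield elem * 2:
  elem=0: yield 0 * 2 = 0
  elem=1: yield 1 * 2 = 2
  elem=2: yield 2 * 2 = 4
  elem=3: yield 3 * 2 = 6
  elem=4: yield 4 * 2 = 8
Therefore output = [0, 2, 4, 6, 8].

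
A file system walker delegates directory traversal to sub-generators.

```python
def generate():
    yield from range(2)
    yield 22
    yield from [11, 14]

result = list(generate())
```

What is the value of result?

Step 1: Trace yields in order:
  yield 0
  yield 1
  yield 22
  yield 11
  yield 14
Therefore result = [0, 1, 22, 11, 14].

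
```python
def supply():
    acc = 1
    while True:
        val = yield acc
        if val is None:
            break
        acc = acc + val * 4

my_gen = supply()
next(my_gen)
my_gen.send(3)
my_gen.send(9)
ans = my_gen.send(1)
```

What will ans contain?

Step 1: next() -> yield acc=1.
Step 2: send(3) -> val=3, acc = 1 + 3*4 = 13, yield 13.
Step 3: send(9) -> val=9, acc = 13 + 9*4 = 49, yield 49.
Step 4: send(1) -> val=1, acc = 49 + 1*4 = 53, yield 53.
Therefore ans = 53.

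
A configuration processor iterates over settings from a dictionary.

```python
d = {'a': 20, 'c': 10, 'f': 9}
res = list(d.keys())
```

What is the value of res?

Step 1: d.keys() returns the dictionary keys in insertion order.
Therefore res = ['a', 'c', 'f'].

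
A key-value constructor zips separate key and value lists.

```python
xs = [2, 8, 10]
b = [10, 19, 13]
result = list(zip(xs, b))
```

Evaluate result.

Step 1: zip pairs elements at same index:
  Index 0: (2, 10)
  Index 1: (8, 19)
  Index 2: (10, 13)
Therefore result = [(2, 10), (8, 19), (10, 13)].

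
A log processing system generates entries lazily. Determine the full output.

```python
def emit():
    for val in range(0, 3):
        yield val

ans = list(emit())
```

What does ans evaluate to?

Step 1: The generator yields each value from range(0, 3).
Step 2: list() consumes all yields: [0, 1, 2].
Therefore ans = [0, 1, 2].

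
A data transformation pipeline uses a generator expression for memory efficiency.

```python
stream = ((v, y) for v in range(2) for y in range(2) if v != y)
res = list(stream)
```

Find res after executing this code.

Step 1: Nested generator over range(2) x range(2) where v != y:
  (0, 0): excluded (v == y)
  (0, 1): included
  (1, 0): included
  (1, 1): excluded (v == y)
Therefore res = [(0, 1), (1, 0)].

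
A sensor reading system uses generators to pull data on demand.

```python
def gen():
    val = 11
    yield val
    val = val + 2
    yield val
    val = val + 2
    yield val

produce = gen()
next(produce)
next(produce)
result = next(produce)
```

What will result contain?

Step 1: Trace through generator execution:
  Yield 1: val starts at 11, yield 11
  Yield 2: val = 11 + 2 = 13, yield 13
  Yield 3: val = 13 + 2 = 15, yield 15
Step 2: First next() gets 11, second next() gets the second value, third next() yields 15.
Therefore result = 15.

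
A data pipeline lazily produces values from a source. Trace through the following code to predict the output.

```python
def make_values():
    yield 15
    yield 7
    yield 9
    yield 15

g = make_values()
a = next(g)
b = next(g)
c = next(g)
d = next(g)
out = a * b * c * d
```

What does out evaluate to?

Step 1: Create generator and consume all values:
  a = next(g) = 15
  b = next(g) = 7
  c = next(g) = 9
  d = next(g) = 15
Step 2: out = 15 * 7 * 9 * 15 = 14175.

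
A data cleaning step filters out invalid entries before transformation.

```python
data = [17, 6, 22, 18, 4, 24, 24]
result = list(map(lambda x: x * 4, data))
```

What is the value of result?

Step 1: Apply lambda x: x * 4 to each element:
  17 -> 68
  6 -> 24
  22 -> 88
  18 -> 72
  4 -> 16
  24 -> 96
  24 -> 96
Therefore result = [68, 24, 88, 72, 16, 96, 96].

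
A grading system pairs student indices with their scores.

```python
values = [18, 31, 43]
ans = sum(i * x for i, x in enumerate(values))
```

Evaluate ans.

Step 1: Compute i * x for each (i, x) in enumerate([18, 31, 43]):
  i=0, x=18: 0*18 = 0
  i=1, x=31: 1*31 = 31
  i=2, x=43: 2*43 = 86
Step 2: sum = 0 + 31 + 86 = 117.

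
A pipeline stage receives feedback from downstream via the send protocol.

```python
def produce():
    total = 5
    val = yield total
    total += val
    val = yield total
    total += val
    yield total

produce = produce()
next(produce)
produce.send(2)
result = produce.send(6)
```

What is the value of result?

Step 1: next() -> yield total=5.
Step 2: send(2) -> val=2, total = 5+2 = 7, yield 7.
Step 3: send(6) -> val=6, total = 7+6 = 13, yield 13.
Therefore result = 13.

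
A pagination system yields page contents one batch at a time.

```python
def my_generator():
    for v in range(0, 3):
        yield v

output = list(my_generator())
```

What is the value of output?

Step 1: The generator yields each value from range(0, 3).
Step 2: list() consumes all yields: [0, 1, 2].
Therefore output = [0, 1, 2].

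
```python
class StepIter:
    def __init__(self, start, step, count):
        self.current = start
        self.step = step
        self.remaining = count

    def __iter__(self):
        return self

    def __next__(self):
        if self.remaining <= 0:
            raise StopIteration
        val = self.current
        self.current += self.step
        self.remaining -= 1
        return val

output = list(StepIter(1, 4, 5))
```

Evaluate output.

Step 1: StepIter starts at 1, increments by 4, for 5 steps:
  Yield 1, then current += 4
  Yield 5, then current += 4
  Yield 9, then current += 4
  Yield 13, then current += 4
  Yield 17, then current += 4
Therefore output = [1, 5, 9, 13, 17].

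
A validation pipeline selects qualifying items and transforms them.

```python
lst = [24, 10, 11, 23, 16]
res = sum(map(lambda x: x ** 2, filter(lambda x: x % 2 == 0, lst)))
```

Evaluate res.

Step 1: Filter even numbers from [24, 10, 11, 23, 16]: [24, 10, 16]
Step 2: Square each: [576, 100, 256]
Step 3: Sum = 932.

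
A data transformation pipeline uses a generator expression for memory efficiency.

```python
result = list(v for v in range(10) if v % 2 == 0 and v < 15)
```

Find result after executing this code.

Step 1: Filter range(10) where v % 2 == 0 and v < 15:
  v=0: both conditions met, included
  v=1: excluded (1 % 2 != 0)
  v=2: both conditions met, included
  v=3: excluded (3 % 2 != 0)
  v=4: both conditions met, included
  v=5: excluded (5 % 2 != 0)
  v=6: both conditions met, included
  v=7: excluded (7 % 2 != 0)
  v=8: both conditions met, included
  v=9: excluded (9 % 2 != 0)
Therefore result = [0, 2, 4, 6, 8].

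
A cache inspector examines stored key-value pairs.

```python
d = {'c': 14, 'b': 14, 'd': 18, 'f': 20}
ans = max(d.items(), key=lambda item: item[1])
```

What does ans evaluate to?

Step 1: Find item with maximum value:
  ('c', 14)
  ('b', 14)
  ('d', 18)
  ('f', 20)
Step 2: Maximum value is 20 at key 'f'.
Therefore ans = ('f', 20).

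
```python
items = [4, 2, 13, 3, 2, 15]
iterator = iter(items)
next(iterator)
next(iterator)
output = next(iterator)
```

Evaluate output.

Step 1: Create iterator over [4, 2, 13, 3, 2, 15].
Step 2: next() consumes 4.
Step 3: next() consumes 2.
Step 4: next() returns 13.
Therefore output = 13.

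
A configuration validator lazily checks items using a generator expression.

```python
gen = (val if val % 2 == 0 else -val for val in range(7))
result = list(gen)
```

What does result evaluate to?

Step 1: For each val in range(7), yield val if even, else -val:
  val=0: even, yield 0
  val=1: odd, yield -1
  val=2: even, yield 2
  val=3: odd, yield -3
  val=4: even, yield 4
  val=5: odd, yield -5
  val=6: even, yield 6
Therefore result = [0, -1, 2, -3, 4, -5, 6].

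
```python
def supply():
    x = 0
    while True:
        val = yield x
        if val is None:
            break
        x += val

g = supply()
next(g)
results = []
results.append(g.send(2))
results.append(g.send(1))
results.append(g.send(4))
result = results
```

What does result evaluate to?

Step 1: next(g) -> yield 0.
Step 2: send(2) -> x = 2, yield 2.
Step 3: send(1) -> x = 3, yield 3.
Step 4: send(4) -> x = 7, yield 7.
Therefore result = [2, 3, 7].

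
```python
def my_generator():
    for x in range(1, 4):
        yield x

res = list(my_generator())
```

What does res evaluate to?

Step 1: The generator yields each value from range(1, 4).
Step 2: list() consumes all yields: [1, 2, 3].
Therefore res = [1, 2, 3].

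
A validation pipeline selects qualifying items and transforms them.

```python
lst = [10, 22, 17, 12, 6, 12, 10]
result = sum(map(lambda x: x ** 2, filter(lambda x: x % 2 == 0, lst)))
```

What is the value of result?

Step 1: Filter even numbers from [10, 22, 17, 12, 6, 12, 10]: [10, 22, 12, 6, 12, 10]
Step 2: Square each: [100, 484, 144, 36, 144, 100]
Step 3: Sum = 1008.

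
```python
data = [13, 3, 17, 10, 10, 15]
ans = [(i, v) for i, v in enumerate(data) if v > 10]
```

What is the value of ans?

Step 1: Filter enumerate([13, 3, 17, 10, 10, 15]) keeping v > 10:
  (0, 13): 13 > 10, included
  (1, 3): 3 <= 10, excluded
  (2, 17): 17 > 10, included
  (3, 10): 10 <= 10, excluded
  (4, 10): 10 <= 10, excluded
  (5, 15): 15 > 10, included
Therefore ans = [(0, 13), (2, 17), (5, 15)].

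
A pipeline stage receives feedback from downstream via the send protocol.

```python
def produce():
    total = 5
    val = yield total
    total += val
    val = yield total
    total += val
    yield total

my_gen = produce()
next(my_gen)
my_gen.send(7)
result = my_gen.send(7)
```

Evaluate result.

Step 1: next() -> yield total=5.
Step 2: send(7) -> val=7, total = 5+7 = 12, yield 12.
Step 3: send(7) -> val=7, total = 12+7 = 19, yield 19.
Therefore result = 19.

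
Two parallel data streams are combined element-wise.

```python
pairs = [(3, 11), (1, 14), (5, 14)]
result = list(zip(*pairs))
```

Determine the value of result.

Step 1: zip(*pairs) transposes: unzips [(3, 11), (1, 14), (5, 14)] into separate sequences.
Step 2: First elements: (3, 1, 5), second elements: (11, 14, 14).
Therefore result = [(3, 1, 5), (11, 14, 14)].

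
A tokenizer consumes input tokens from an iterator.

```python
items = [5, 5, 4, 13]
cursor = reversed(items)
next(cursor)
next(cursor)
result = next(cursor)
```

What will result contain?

Step 1: reversed([5, 5, 4, 13]) gives iterator: [13, 4, 5, 5].
Step 2: First next() = 13, second next() = 4.
Step 3: Third next() = 5.
Therefore result = 5.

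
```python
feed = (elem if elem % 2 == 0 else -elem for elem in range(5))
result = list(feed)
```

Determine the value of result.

Step 1: For each elem in range(5), yield elem if even, else -elem:
  elem=0: even, yield 0
  elem=1: odd, yield -1
  elem=2: even, yield 2
  elem=3: odd, yield -3
  elem=4: even, yield 4
Therefore result = [0, -1, 2, -3, 4].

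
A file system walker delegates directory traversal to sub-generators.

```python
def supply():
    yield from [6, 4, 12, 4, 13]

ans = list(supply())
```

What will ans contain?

Step 1: yield from delegates to the iterable, yielding each element.
Step 2: Collected values: [6, 4, 12, 4, 13].
Therefore ans = [6, 4, 12, 4, 13].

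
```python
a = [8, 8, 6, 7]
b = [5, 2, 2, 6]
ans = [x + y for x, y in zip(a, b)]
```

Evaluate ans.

Step 1: Add corresponding elements:
  8 + 5 = 13
  8 + 2 = 10
  6 + 2 = 8
  7 + 6 = 13
Therefore ans = [13, 10, 8, 13].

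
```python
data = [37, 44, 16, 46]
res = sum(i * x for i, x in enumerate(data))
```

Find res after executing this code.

Step 1: Compute i * x for each (i, x) in enumerate([37, 44, 16, 46]):
  i=0, x=37: 0*37 = 0
  i=1, x=44: 1*44 = 44
  i=2, x=16: 2*16 = 32
  i=3, x=46: 3*46 = 138
Step 2: sum = 0 + 44 + 32 + 138 = 214.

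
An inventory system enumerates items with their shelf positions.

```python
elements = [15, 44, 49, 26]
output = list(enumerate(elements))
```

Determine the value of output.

Step 1: enumerate pairs each element with its index:
  (0, 15)
  (1, 44)
  (2, 49)
  (3, 26)
Therefore output = [(0, 15), (1, 44), (2, 49), (3, 26)].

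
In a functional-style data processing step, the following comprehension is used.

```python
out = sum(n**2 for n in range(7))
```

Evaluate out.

Step 1: Compute n**2 for each n in range(7):
  n=0: 0**2 = 0
  n=1: 1**2 = 1
  n=2: 2**2 = 4
  n=3: 3**2 = 9
  n=4: 4**2 = 16
  n=5: 5**2 = 25
  n=6: 6**2 = 36
Step 2: sum = 0 + 1 + 4 + 9 + 16 + 25 + 36 = 91.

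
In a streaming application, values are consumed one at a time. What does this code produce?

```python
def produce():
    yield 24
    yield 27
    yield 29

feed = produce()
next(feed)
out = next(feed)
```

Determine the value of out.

Step 1: produce() creates a generator.
Step 2: next(feed) yields 24 (consumed and discarded).
Step 3: next(feed) yields 27, assigned to out.
Therefore out = 27.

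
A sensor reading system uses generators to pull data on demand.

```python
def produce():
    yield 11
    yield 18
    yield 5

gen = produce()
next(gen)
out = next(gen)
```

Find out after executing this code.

Step 1: produce() creates a generator.
Step 2: next(gen) yields 11 (consumed and discarded).
Step 3: next(gen) yields 18, assigned to out.
Therefore out = 18.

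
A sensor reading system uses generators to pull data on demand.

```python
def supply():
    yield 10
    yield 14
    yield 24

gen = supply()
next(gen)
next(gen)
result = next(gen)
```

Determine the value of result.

Step 1: supply() creates a generator.
Step 2: next(gen) yields 10 (consumed and discarded).
Step 3: next(gen) yields 14 (consumed and discarded).
Step 4: next(gen) yields 24, assigned to result.
Therefore result = 24.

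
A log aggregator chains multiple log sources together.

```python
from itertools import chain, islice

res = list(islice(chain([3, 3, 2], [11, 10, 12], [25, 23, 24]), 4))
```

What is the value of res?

Step 1: chain([3, 3, 2], [11, 10, 12], [25, 23, 24]) = [3, 3, 2, 11, 10, 12, 25, 23, 24].
Step 2: islice takes first 4 elements: [3, 3, 2, 11].
Therefore res = [3, 3, 2, 11].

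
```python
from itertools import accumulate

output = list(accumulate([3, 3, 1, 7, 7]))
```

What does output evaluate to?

Step 1: accumulate computes running sums:
  + 3 = 3
  + 3 = 6
  + 1 = 7
  + 7 = 14
  + 7 = 21
Therefore output = [3, 6, 7, 14, 21].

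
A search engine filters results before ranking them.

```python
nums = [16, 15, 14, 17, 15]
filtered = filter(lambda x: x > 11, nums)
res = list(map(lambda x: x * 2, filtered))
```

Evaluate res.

Step 1: Filter nums for elements > 11:
  16: kept
  15: kept
  14: kept
  17: kept
  15: kept
Step 2: Map x * 2 on filtered [16, 15, 14, 17, 15]:
  16 -> 32
  15 -> 30
  14 -> 28
  17 -> 34
  15 -> 30
Therefore res = [32, 30, 28, 34, 30].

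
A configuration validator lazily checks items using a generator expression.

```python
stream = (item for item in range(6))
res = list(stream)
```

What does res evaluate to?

Step 1: Generator expression iterates range(6): [0, 1, 2, 3, 4, 5].
Step 2: list() collects all values.
Therefore res = [0, 1, 2, 3, 4, 5].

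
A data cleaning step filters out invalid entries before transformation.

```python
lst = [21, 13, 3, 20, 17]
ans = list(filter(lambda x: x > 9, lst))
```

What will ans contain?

Step 1: Filter elements > 9:
  21: kept
  13: kept
  3: removed
  20: kept
  17: kept
Therefore ans = [21, 13, 20, 17].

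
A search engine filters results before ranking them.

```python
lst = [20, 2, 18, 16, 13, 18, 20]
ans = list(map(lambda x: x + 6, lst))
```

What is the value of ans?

Step 1: Apply lambda x: x + 6 to each element:
  20 -> 26
  2 -> 8
  18 -> 24
  16 -> 22
  13 -> 19
  18 -> 24
  20 -> 26
Therefore ans = [26, 8, 24, 22, 19, 24, 26].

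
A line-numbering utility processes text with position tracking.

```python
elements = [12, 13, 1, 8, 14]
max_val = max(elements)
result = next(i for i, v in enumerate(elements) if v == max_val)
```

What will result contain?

Step 1: max([12, 13, 1, 8, 14]) = 14.
Step 2: Find first index where value == 14:
  Index 0: 12 != 14
  Index 1: 13 != 14
  Index 2: 1 != 14
  Index 3: 8 != 14
  Index 4: 14 == 14, found!
Therefore result = 4.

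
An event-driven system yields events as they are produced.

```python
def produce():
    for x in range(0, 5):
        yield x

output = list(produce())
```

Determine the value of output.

Step 1: The generator yields each value from range(0, 5).
Step 2: list() consumes all yields: [0, 1, 2, 3, 4].
Therefore output = [0, 1, 2, 3, 4].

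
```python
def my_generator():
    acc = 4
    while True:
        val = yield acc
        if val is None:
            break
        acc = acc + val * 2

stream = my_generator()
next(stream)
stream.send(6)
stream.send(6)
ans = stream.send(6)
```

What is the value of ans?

Step 1: next() -> yield acc=4.
Step 2: send(6) -> val=6, acc = 4 + 6*2 = 16, yield 16.
Step 3: send(6) -> val=6, acc = 16 + 6*2 = 28, yield 28.
Step 4: send(6) -> val=6, acc = 28 + 6*2 = 40, yield 40.
Therefore ans = 40.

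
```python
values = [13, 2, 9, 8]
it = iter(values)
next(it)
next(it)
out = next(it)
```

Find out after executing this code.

Step 1: Create iterator over [13, 2, 9, 8].
Step 2: next() consumes 13.
Step 3: next() consumes 2.
Step 4: next() returns 9.
Therefore out = 9.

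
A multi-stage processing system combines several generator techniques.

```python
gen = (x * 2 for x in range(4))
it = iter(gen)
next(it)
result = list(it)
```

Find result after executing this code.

Step 1: Generator produces [0, 2, 4, 6].
Step 2: next(it) consumes first element (0).
Step 3: list(it) collects remaining: [2, 4, 6].
Therefore result = [2, 4, 6].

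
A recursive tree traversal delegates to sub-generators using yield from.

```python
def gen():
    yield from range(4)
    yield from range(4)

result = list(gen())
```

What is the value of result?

Step 1: Trace yields in order:
  yield 0
  yield 1
  yield 2
  yield 3
  yield 0
  yield 1
  yield 2
  yield 3
Therefore result = [0, 1, 2, 3, 0, 1, 2, 3].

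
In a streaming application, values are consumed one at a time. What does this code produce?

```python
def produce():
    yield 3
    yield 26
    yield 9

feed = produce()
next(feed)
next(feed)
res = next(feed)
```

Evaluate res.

Step 1: produce() creates a generator.
Step 2: next(feed) yields 3 (consumed and discarded).
Step 3: next(feed) yields 26 (consumed and discarded).
Step 4: next(feed) yields 9, assigned to res.
Therefore res = 9.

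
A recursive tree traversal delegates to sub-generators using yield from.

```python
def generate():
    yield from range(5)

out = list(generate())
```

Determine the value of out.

Step 1: yield from delegates to the iterable, yielding each element.
Step 2: Collected values: [0, 1, 2, 3, 4].
Therefore out = [0, 1, 2, 3, 4].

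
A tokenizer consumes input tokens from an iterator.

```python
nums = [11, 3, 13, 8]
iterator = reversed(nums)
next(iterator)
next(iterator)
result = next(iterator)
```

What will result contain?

Step 1: reversed([11, 3, 13, 8]) gives iterator: [8, 13, 3, 11].
Step 2: First next() = 8, second next() = 13.
Step 3: Third next() = 3.
Therefore result = 3.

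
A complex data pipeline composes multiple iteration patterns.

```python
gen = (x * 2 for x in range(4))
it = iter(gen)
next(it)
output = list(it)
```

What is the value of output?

Step 1: Generator produces [0, 2, 4, 6].
Step 2: next(it) consumes first element (0).
Step 3: list(it) collects remaining: [2, 4, 6].
Therefore output = [2, 4, 6].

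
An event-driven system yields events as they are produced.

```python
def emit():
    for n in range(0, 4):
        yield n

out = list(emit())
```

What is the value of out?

Step 1: The generator yields each value from range(0, 4).
Step 2: list() consumes all yields: [0, 1, 2, 3].
Therefore out = [0, 1, 2, 3].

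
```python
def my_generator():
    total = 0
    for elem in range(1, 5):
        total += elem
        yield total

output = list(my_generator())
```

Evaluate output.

Step 1: Generator accumulates running sum:
  elem=1: total = 1, yield 1
  elem=2: total = 3, yield 3
  elem=3: total = 6, yield 6
  elem=4: total = 10, yield 10
Therefore output = [1, 3, 6, 10].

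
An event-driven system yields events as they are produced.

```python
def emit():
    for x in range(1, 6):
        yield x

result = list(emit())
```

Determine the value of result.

Step 1: The generator yields each value from range(1, 6).
Step 2: list() consumes all yields: [1, 2, 3, 4, 5].
Therefore result = [1, 2, 3, 4, 5].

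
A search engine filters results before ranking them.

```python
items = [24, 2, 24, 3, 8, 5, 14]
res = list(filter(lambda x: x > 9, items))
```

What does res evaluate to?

Step 1: Filter elements > 9:
  24: kept
  2: removed
  24: kept
  3: removed
  8: removed
  5: removed
  14: kept
Therefore res = [24, 24, 14].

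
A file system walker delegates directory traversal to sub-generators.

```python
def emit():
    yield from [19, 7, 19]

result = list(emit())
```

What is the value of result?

Step 1: yield from delegates to the iterable, yielding each element.
Step 2: Collected values: [19, 7, 19].
Therefore result = [19, 7, 19].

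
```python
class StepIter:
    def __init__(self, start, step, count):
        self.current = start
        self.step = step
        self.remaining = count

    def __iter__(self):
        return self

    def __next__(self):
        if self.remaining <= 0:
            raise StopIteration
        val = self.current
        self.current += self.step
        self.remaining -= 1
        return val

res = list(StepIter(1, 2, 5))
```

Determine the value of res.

Step 1: StepIter starts at 1, increments by 2, for 5 steps:
  Yield 1, then current += 2
  Yield 3, then current += 2
  Yield 5, then current += 2
  Yield 7, then current += 2
  Yield 9, then current += 2
Therefore res = [1, 3, 5, 7, 9].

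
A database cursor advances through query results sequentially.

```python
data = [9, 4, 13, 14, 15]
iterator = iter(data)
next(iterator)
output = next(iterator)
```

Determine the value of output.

Step 1: Create iterator over [9, 4, 13, 14, 15].
Step 2: next() consumes 9.
Step 3: next() returns 4.
Therefore output = 4.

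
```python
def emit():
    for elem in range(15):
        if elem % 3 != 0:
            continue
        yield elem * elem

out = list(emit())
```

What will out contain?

Step 1: Only yield elem**2 when elem is divisible by 3:
  elem=0: 0 % 3 == 0, yield 0**2 = 0
  elem=3: 3 % 3 == 0, yield 3**2 = 9
  elem=6: 6 % 3 == 0, yield 6**2 = 36
  elem=9: 9 % 3 == 0, yield 9**2 = 81
  elem=12: 12 % 3 == 0, yield 12**2 = 144
Therefore out = [0, 9, 36, 81, 144].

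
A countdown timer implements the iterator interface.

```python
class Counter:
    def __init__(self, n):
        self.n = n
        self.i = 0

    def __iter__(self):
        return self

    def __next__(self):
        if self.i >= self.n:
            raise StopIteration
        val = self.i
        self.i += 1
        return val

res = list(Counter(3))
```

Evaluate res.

Step 1: Counter(3) creates an iterator counting 0 to 2.
Step 2: list() consumes all values: [0, 1, 2].
Therefore res = [0, 1, 2].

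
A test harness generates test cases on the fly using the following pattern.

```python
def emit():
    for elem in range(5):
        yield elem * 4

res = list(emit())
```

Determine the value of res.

Step 1: For each elem in range(5), yield elem * 4:
  elem=0: yield 0 * 4 = 0
  elem=1: yield 1 * 4 = 4
  elem=2: yield 2 * 4 = 8
  elem=3: yield 3 * 4 = 12
  elem=4: yield 4 * 4 = 16
Therefore res = [0, 4, 8, 12, 16].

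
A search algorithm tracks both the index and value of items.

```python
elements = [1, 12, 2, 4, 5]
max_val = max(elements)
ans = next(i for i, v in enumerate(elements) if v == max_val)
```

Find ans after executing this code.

Step 1: max([1, 12, 2, 4, 5]) = 12.
Step 2: Find first index where value == 12:
  Index 0: 1 != 12
  Index 1: 12 == 12, found!
Therefore ans = 1.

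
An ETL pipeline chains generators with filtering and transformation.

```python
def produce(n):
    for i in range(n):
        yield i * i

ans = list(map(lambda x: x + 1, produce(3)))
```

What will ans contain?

Step 1: produce(3) yields squares: [0, 1, 4].
Step 2: map adds 1 to each: [1, 2, 5].
Therefore ans = [1, 2, 5].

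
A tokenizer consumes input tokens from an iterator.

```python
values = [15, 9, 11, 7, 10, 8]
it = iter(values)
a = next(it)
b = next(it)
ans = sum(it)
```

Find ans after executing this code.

Step 1: Create iterator over [15, 9, 11, 7, 10, 8].
Step 2: a = next() = 15, b = next() = 9.
Step 3: sum() of remaining [11, 7, 10, 8] = 36.
Therefore ans = 36.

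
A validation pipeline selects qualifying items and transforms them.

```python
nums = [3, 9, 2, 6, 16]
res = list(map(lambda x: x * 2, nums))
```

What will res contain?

Step 1: Apply lambda x: x * 2 to each element:
  3 -> 6
  9 -> 18
  2 -> 4
  6 -> 12
  16 -> 32
Therefore res = [6, 18, 4, 12, 32].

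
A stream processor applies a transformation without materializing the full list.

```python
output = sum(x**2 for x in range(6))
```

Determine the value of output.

Step 1: Compute x**2 for each x in range(6):
  x=0: 0**2 = 0
  x=1: 1**2 = 1
  x=2: 2**2 = 4
  x=3: 3**2 = 9
  x=4: 4**2 = 16
  x=5: 5**2 = 25
Step 2: sum = 0 + 1 + 4 + 9 + 16 + 25 = 55.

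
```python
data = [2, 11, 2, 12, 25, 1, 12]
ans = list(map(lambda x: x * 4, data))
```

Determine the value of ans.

Step 1: Apply lambda x: x * 4 to each element:
  2 -> 8
  11 -> 44
  2 -> 8
  12 -> 48
  25 -> 100
  1 -> 4
  12 -> 48
Therefore ans = [8, 44, 8, 48, 100, 4, 48].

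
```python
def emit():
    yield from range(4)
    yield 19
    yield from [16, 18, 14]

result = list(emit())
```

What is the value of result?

Step 1: Trace yields in order:
  yield 0
  yield 1
  yield 2
  yield 3
  yield 19
  yield 16
  yield 18
  yield 14
Therefore result = [0, 1, 2, 3, 19, 16, 18, 14].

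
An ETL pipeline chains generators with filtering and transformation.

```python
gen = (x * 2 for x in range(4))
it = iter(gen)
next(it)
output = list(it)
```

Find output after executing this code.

Step 1: Generator produces [0, 2, 4, 6].
Step 2: next(it) consumes first element (0).
Step 3: list(it) collects remaining: [2, 4, 6].
Therefore output = [2, 4, 6].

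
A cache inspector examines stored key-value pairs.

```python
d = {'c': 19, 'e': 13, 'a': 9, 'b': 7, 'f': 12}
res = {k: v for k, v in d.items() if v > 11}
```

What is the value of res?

Step 1: Filter items where value > 11:
  'c': 19 > 11: kept
  'e': 13 > 11: kept
  'a': 9 <= 11: removed
  'b': 7 <= 11: removed
  'f': 12 > 11: kept
Therefore res = {'c': 19, 'e': 13, 'f': 12}.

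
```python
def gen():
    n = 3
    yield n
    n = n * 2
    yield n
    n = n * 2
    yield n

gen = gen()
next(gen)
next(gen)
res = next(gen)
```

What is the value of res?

Step 1: Trace through generator execution:
  Yield 1: n starts at 3, yield 3
  Yield 2: n = 3 * 2 = 6, yield 6
  Yield 3: n = 6 * 2 = 12, yield 12
Step 2: First next() gets 3, second next() gets the second value, third next() yields 12.
Therefore res = 12.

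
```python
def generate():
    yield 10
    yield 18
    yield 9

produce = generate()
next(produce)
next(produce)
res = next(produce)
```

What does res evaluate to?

Step 1: generate() creates a generator.
Step 2: next(produce) yields 10 (consumed and discarded).
Step 3: next(produce) yields 18 (consumed and discarded).
Step 4: next(produce) yields 9, assigned to res.
Therefore res = 9.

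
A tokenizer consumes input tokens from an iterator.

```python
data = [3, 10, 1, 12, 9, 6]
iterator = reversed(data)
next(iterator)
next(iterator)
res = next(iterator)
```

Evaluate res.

Step 1: reversed([3, 10, 1, 12, 9, 6]) gives iterator: [6, 9, 12, 1, 10, 3].
Step 2: First next() = 6, second next() = 9.
Step 3: Third next() = 12.
Therefore res = 12.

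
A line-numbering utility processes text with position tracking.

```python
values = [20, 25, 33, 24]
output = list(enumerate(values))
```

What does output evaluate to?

Step 1: enumerate pairs each element with its index:
  (0, 20)
  (1, 25)
  (2, 33)
  (3, 24)
Therefore output = [(0, 20), (1, 25), (2, 33), (3, 24)].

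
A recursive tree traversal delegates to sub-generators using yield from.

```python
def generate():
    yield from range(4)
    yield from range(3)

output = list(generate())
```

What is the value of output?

Step 1: Trace yields in order:
  yield 0
  yield 1
  yield 2
  yield 3
  yield 0
  yield 1
  yield 2
Therefore output = [0, 1, 2, 3, 0, 1, 2].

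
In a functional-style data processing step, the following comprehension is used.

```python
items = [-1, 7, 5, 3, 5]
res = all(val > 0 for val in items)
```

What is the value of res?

Step 1: Check val > 0 for each element in [-1, 7, 5, 3, 5]:
  -1 > 0: False
  7 > 0: True
  5 > 0: True
  3 > 0: True
  5 > 0: True
Step 2: all() returns False.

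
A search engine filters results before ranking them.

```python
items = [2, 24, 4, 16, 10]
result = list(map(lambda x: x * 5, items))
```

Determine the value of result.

Step 1: Apply lambda x: x * 5 to each element:
  2 -> 10
  24 -> 120
  4 -> 20
  16 -> 80
  10 -> 50
Therefore result = [10, 120, 20, 80, 50].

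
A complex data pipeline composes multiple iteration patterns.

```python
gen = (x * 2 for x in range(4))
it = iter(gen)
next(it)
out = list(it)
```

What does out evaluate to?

Step 1: Generator produces [0, 2, 4, 6].
Step 2: next(it) consumes first element (0).
Step 3: list(it) collects remaining: [2, 4, 6].
Therefore out = [2, 4, 6].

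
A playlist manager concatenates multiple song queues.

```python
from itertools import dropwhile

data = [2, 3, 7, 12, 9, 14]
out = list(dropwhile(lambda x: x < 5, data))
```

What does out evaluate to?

Step 1: dropwhile drops elements while < 5:
  2 < 5: dropped
  3 < 5: dropped
  7: kept (dropping stopped)
Step 2: Remaining elements kept regardless of condition.
Therefore out = [7, 12, 9, 14].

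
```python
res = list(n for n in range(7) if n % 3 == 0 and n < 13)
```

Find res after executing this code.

Step 1: Filter range(7) where n % 3 == 0 and n < 13:
  n=0: both conditions met, included
  n=1: excluded (1 % 3 != 0)
  n=2: excluded (2 % 3 != 0)
  n=3: both conditions met, included
  n=4: excluded (4 % 3 != 0)
  n=5: excluded (5 % 3 != 0)
  n=6: both conditions met, included
Therefore res = [0, 3, 6].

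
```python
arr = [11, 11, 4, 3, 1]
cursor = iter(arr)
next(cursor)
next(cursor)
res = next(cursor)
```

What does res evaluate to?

Step 1: Create iterator over [11, 11, 4, 3, 1].
Step 2: next() consumes 11.
Step 3: next() consumes 11.
Step 4: next() returns 4.
Therefore res = 4.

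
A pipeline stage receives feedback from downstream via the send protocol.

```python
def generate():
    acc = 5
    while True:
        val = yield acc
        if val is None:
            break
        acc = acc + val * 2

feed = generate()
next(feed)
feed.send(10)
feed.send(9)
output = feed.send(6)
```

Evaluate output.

Step 1: next() -> yield acc=5.
Step 2: send(10) -> val=10, acc = 5 + 10*2 = 25, yield 25.
Step 3: send(9) -> val=9, acc = 25 + 9*2 = 43, yield 43.
Step 4: send(6) -> val=6, acc = 43 + 6*2 = 55, yield 55.
Therefore output = 55.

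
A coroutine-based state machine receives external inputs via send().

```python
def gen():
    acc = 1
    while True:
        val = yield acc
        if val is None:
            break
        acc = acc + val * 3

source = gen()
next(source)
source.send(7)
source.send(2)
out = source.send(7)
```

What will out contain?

Step 1: next() -> yield acc=1.
Step 2: send(7) -> val=7, acc = 1 + 7*3 = 22, yield 22.
Step 3: send(2) -> val=2, acc = 22 + 2*3 = 28, yield 28.
Step 4: send(7) -> val=7, acc = 28 + 7*3 = 49, yield 49.
Therefore out = 49.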